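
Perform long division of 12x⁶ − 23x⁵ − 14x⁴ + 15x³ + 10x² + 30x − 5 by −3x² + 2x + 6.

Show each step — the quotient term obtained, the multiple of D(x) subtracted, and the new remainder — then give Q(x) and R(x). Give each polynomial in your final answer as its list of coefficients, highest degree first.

Step 1: lead(12x⁶ − 23x⁵ − 14x⁴ + 15x³ + 10x² + 30x − 5) ÷ lead(D) = 12x⁶ ÷ −3x² = −4x⁴. Subtract (−4x⁴)·D = 12x⁶ − 8x⁵ − 24x⁴. Remainder: −15x⁵ + 10x⁴ + 15x³ + 10x² + 30x − 5.
Step 2: lead(−15x⁵ + 10x⁴ + 15x³ + 10x² + 30x − 5) ÷ lead(D) = −15x⁵ ÷ −3x² = 5x³. Subtract (5x³)·D = −15x⁵ + 10x⁴ + 30x³. Remainder: −15x³ + 10x² + 30x − 5.
Step 3: lead(−15x³ + 10x² + 30x − 5) ÷ lead(D) = −15x³ ÷ −3x² = 5x. Subtract (5x)·D = −15x³ + 10x² + 30x. Remainder: −5.

Q = [-4, 5, 0, 5, 0]; R = [-5]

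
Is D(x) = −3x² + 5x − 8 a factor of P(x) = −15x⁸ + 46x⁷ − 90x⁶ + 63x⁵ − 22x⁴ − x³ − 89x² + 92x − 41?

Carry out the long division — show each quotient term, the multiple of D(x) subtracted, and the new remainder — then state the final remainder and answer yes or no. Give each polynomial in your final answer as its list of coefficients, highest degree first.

Step 1: lead(−15x⁸ + 46x⁷ − 90x⁶ + 63x⁵ − 22x⁴ − x³ − 89x² + 92x − 41) ÷ lead(D) = −15x⁸ ÷ −3x² = 5x⁶. Subtract (5x⁶)·D = −15x⁸ + 25x⁷ − 40x⁶. Remainder: 21x⁷ − 50x⁶ + 63x⁵ − 22x⁴ − x³ − 89x² + 92x − 41.
Step 2: lead(21x⁷ − 50x⁶ + 63x⁵ − 22x⁴ − x³ − 89x² + 92x − 41) ÷ lead(D) = 21x⁷ ÷ −3x² = −7x⁵. Subtract (−7x⁵)·D = 21x⁷ − 35x⁶ + 56x⁵. Remainder: −15x⁶ + 7x⁵ − 22x⁴ − x³ − 89x² + 92x − 41.
Step 3: lead(−15x⁶ + 7x⁵ − 22x⁴ − x³ − 89x² + 92x − 41) ÷ lead(D) = −15x⁶ ÷ −3x² = 5x⁴. Subtract (5x⁴)·D = −15x⁶ + 25x⁵ − 40x⁴. Remainder: −18x⁵ + 18x⁴ − x³ − 89x² + 92x − 41.
Step 4: lead(−18x⁵ + 18x⁴ − x³ − 89x² + 92x − 41) ÷ lead(D) = −18x⁵ ÷ −3x² = 6x³. Subtract (6x³)·D = −18x⁵ + 30x⁴ − 48x³. Remainder: −12x⁴ + 47x³ − 89x² + 92x − 41.
Step 5: lead(−12x⁴ + 47x³ − 89x² + 92x − 41) ÷ lead(D) = −12x⁴ ÷ −3x² = 4x². Subtract (4x²)·D = −12x⁴ + 20x³ − 32x². Remainder: 27x³ − 57x² + 92x − 41.
Step 6: lead(27x³ − 57x² + 92x − 41) ÷ lead(D) = 27x³ ÷ −3x² = −9x. Subtract (−9x)·D = 27x³ − 45x² + 72x. Remainder: −12x² + 20x − 41.
Step 7: lead(−12x² + 20x − 41) ÷ lead(D) = −12x² ÷ −3x² = 4. Subtract (4)·D = −12x² + 20x − 32. Remainder: −9.

R = [-9], so D(x) is not a factor of P(x). no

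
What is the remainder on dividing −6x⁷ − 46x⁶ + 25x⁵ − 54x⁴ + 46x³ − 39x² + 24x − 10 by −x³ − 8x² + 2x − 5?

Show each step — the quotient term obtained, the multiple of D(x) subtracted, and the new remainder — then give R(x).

Step 1: lead(−6x⁷ − 46x⁶ + 25x⁵ − 54x⁴ + 46x³ − 39x² + 24x − 10) ÷ lead(D) = −6x⁷ ÷ −x³ = 6x⁴. Subtract (6x⁴)·D = −6x⁷ − 48x⁶ + 12x⁵ − 30x⁴. Remainder: 2x⁶ + 13x⁵ − 24x⁴ + 46x³ − 39x² + 24x − 10.
Step 2: lead(2x⁶ + 13x⁵ − 24x⁴ + 46x³ − 39x² + 24x − 10) ÷ lead(D) = 2x⁶ ÷ −x³ = −2x³. Subtract (−2x³)·D = 2x⁶ + 16x⁵ − 4x⁴ + 10x³. Remainder: −3x⁵ − 20x⁴ + 36x³ − 39x² + 24x − 10.
Step 3: lead(−3x⁵ − 20x⁴ + 36x³ − 39x² + 24x − 10) ÷ lead(D) = −3x⁵ ÷ −x³ = 3x². Subtract (3x²)·D = −3x⁵ − 24x⁴ + 6x³ − 15x². Remainder: 4x⁴ + 30x³ − 24x² + 24x − 10.
Step 4: lead(4x⁴ + 30x³ − 24x² + 24x − 10) ÷ lead(D) = 4x⁴ ÷ −x³ = −4x. Subtract (−4x)·D = 4x⁴ + 32x³ − 8x² + 20x. Remainder: −2x³ − 16x² + 4x − 10.
Step 5: lead(−2x³ − 16x² + 4x − 10) ÷ lead(D) = −2x³ ÷ −x³ = 2. Subtract (2)·D = −2x³ − 16x² + 4x − 10. Remainder: 0.

R(x) = 0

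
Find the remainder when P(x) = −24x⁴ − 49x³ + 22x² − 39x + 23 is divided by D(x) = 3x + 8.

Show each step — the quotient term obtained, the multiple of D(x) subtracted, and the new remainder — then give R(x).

R(x) = −1

Step 1: lead(−24x⁴ − 49x³ + 22x² − 39x + 23) ÷ lead(D) = −24x⁴ ÷ 3x = −8x³. Subtract (−8x³)·D = −24x⁴ − 64x³. Remainder: 15x³ + 22x² − 39x + 23.
Step 2: lead(15x³ + 22x² − 39x + 23) ÷ lead(D) = 15x³ ÷ 3x = 5x². Subtract (5x²)·D = 15x³ + 40x². Remainder: −18x² − 39x + 23.
Step 3: lead(−18x² − 39x + 23) ÷ lead(D) = −18x² ÷ 3x = −6x. Subtract (−6x)·D = −18x² − 48x. Remainder: 9x + 23.
Step 4: lead(9x + 23) ÷ lead(D) = 9x ÷ 3x = 3. Subtract (3)·D = 9x + 24. Remainder: −1.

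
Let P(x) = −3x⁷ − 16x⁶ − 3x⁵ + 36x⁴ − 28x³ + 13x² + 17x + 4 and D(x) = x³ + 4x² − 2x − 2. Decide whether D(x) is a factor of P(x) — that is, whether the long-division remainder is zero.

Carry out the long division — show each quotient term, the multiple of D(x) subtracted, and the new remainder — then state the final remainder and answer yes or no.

R(x) = 7x² + 9x + 8, so D(x) is not a factor of P(x). no

Step 1: lead(−3x⁷ − 16x⁶ − 3x⁵ + 36x⁴ − 28x³ + 13x² + 17x + 4) ÷ lead(D) = −3x⁷ ÷ x³ = −3x⁴. Subtract (−3x⁴)·D = −3x⁷ − 12x⁶ + 6x⁵ + 6x⁴. Remainder: −4x⁶ − 9x⁵ + 30x⁴ − 28x³ + 13x² + 17x + 4.
Step 2: lead(−4x⁶ − 9x⁵ + 30x⁴ − 28x³ + 13x² + 17x + 4) ÷ lead(D) = −4x⁶ ÷ x³ = −4x³. Subtract (−4x³)·D = −4x⁶ − 16x⁵ + 8x⁴ + 8x³. Remainder: 7x⁵ + 22x⁴ − 36x³ + 13x² + 17x + 4.
Step 3: lead(7x⁵ + 22x⁴ − 36x³ + 13x² + 17x + 4) ÷ lead(D) = 7x⁵ ÷ x³ = 7x². Subtract (7x²)·D = 7x⁵ + 28x⁴ − 14x³ − 14x². Remainder: −6x⁴ − 22x³ + 27x² + 17x + 4.
Step 4: lead(−6x⁴ − 22x³ + 27x² + 17x + 4) ÷ lead(D) = −6x⁴ ÷ x³ = −6x. Subtract (−6x)·D = −6x⁴ − 24x³ + 12x² + 12x. Remainder: 2x³ + 15x² + 5x + 4.
Step 5: lead(2x³ + 15x² + 5x + 4) ÷ lead(D) = 2x³ ÷ x³ = 2. Subtract (2)·D = 2x³ + 8x² − 4x − 4. Remainder: 7x² + 9x + 8.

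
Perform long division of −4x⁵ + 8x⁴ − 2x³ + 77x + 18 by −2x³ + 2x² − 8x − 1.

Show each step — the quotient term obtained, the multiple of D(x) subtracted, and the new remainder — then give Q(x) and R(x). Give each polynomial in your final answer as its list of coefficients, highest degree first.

Q = [2, -2, -9]; R = [4, 3, 9]

Step 1: lead(−4x⁵ + 8x⁴ − 2x³ + 77x + 18) ÷ lead(D) = −4x⁵ ÷ −2x³ = 2x². Subtract (2x²)·D = −4x⁵ + 4x⁴ − 16x³ − 2x². Remainder: 4x⁴ + 14x³ + 2x² + 77x + 18.
Step 2: lead(4x⁴ + 14x³ + 2x² + 77x + 18) ÷ lead(D) = 4x⁴ ÷ −2x³ = −2x. Subtract (−2x)·D = 4x⁴ − 4x³ + 16x² + 2x. Remainder: 18x³ − 14x² + 75x + 18.
Step 3: lead(18x³ − 14x² + 75x + 18) ÷ lead(D) = 18x³ ÷ −2x³ = −9. Subtract (−9)·D = 18x³ − 18x² + 72x + 9. Remainder: 4x² + 3x + 9.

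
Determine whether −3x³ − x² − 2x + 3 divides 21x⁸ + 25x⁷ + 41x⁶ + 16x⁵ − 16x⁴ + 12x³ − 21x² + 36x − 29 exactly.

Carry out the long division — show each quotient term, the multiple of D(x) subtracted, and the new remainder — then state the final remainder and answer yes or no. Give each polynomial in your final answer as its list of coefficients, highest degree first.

R = [-2], so D(x) is not a factor of P(x). no

Step 1: lead(21x⁸ + 25x⁷ + 41x⁶ + 16x⁵ − 16x⁴ + 12x³ − 21x² + 36x − 29) ÷ lead(D) = 21x⁸ ÷ −3x³ = −7x⁵. Subtract (−7x⁵)·D = 21x⁸ + 7x⁷ + 14x⁶ − 21x⁵. Remainder: 18x⁷ + 27x⁶ + 37x⁵ − 16x⁴ + 12x³ − 21x² + 36x − 29.
Step 2: lead(18x⁷ + 27x⁶ + 37x⁵ − 16x⁴ + 12x³ − 21x² + 36x − 29) ÷ lead(D) = 18x⁷ ÷ −3x³ = −6x⁴. Subtract (−6x⁴)·D = 18x⁷ + 6x⁶ + 12x⁵ − 18x⁴. Remainder: 21x⁶ + 25x⁵ + 2x⁴ + 12x³ − 21x² + 36x − 29.
Step 3: lead(21x⁶ + 25x⁵ + 2x⁴ + 12x³ − 21x² + 36x − 29) ÷ lead(D) = 21x⁶ ÷ −3x³ = −7x³. Subtract (−7x³)·D = 21x⁶ + 7x⁵ + 14x⁴ − 21x³. Remainder: 18x⁵ − 12x⁴ + 33x³ − 21x² + 36x − 29.
Step 4: lead(18x⁵ − 12x⁴ + 33x³ − 21x² + 36x − 29) ÷ lead(D) = 18x⁵ ÷ −3x³ = −6x². Subtract (−6x²)·D = 18x⁵ + 6x⁴ + 12x³ − 18x². Remainder: −18x⁴ + 21x³ − 3x² + 36x − 29.
Step 5: lead(−18x⁴ + 21x³ − 3x² + 36x − 29) ÷ lead(D) = −18x⁴ ÷ −3x³ = 6x. Subtract (6x)·D = −18x⁴ − 6x³ − 12x² + 18x. Remainder: 27x³ + 9x² + 18x − 29.
Step 6: lead(27x³ + 9x² + 18x − 29) ÷ lead(D) = 27x³ ÷ −3x³ = −9. Subtract (−9)·D = 27x³ + 9x² + 18x − 27. Remainder: −2.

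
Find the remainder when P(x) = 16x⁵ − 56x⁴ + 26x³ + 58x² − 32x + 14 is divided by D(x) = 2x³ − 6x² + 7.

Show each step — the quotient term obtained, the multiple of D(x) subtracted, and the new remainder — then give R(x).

Step 1: lead(16x⁵ − 56x⁴ + 26x³ + 58x² − 32x + 14) ÷ lead(D) = 16x⁵ ÷ 2x³ = 8x². Subtract (8x²)·D = 16x⁵ − 48x⁴ + 56x². Remainder: −8x⁴ + 26x³ + 2x² − 32x + 14.
Step 2: lead(−8x⁴ + 26x³ + 2x² − 32x + 14) ÷ lead(D) = −8x⁴ ÷ 2x³ = −4x. Subtract (−4x)·D = −8x⁴ + 24x³ − 28x. Remainder: 2x³ + 2x² − 4x + 14.
Step 3: lead(2x³ + 2x² − 4x + 14) ÷ lead(D) = 2x³ ÷ 2x³ = 1. Subtract (1)·D = 2x³ − 6x² + 7. Remainder: 8x² − 4x + 7.

R(x) = 8x² − 4x + 7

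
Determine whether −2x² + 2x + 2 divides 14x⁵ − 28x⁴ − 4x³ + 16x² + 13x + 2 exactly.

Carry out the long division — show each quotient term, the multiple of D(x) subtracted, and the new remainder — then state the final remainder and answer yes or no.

Step 1: lead(14x⁵ − 28x⁴ − 4x³ + 16x² + 13x + 2) ÷ lead(D) = 14x⁵ ÷ −2x² = −7x³. Subtract (−7x³)·D = 14x⁵ − 14x⁴ − 14x³. Remainder: −14x⁴ + 10x³ + 16x² + 13x + 2.
Step 2: lead(−14x⁴ + 10x³ + 16x² + 13x + 2) ÷ lead(D) = −14x⁴ ÷ −2x² = 7x². Subtract (7x²)·D = −14x⁴ + 14x³ + 14x². Remainder: −4x³ + 2x² + 13x + 2.
Step 3: lead(−4x³ + 2x² + 13x + 2) ÷ lead(D) = −4x³ ÷ −2x² = 2x. Subtract (2x)·D = −4x³ + 4x² + 4x. Remainder: −2x² + 9x + 2.
Step 4: lead(−2x² + 9x + 2) ÷ lead(D) = −2x² ÷ −2x² = 1. Subtract (1)·D = −2x² + 2x + 2. Remainder: 7x.

R(x) = 7x, so D(x) is not a factor of P(x). no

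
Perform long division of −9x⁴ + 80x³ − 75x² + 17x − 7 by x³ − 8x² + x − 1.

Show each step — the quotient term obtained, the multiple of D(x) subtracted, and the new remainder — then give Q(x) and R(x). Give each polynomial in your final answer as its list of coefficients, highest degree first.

Step 1: lead(−9x⁴ + 80x³ − 75x² + 17x − 7) ÷ lead(D) = −9x⁴ ÷ x³ = −9x. Subtract (−9x)·D = −9x⁴ + 72x³ − 9x² + 9x. Remainder: 8x³ − 66x² + 8x − 7.
Step 2: lead(8x³ − 66x² + 8x − 7) ÷ lead(D) = 8x³ ÷ x³ = 8. Subtract (8)·D = 8x³ − 64x² + 8x − 8. Remainder: −2x² + 1.

Q = [-9, 8]; R = [-2, 0, 1]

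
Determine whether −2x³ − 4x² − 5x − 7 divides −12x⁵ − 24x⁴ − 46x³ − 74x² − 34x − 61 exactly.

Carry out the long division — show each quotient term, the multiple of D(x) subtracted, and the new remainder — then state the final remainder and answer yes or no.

R(x) = 6x − 5, so D(x) is not a factor of P(x). no

Step 1: lead(−12x⁵ − 24x⁴ − 46x³ − 74x² − 34x − 61) ÷ lead(D) = −12x⁵ ÷ −2x³ = 6x². Subtract (6x²)·D = −12x⁵ − 24x⁴ − 30x³ − 42x². Remainder: −16x³ − 32x² − 34x − 61.
Step 2: lead(−16x³ − 32x² − 34x − 61) ÷ lead(D) = −16x³ ÷ −2x³ = 8. Subtract (8)·D = −16x³ − 32x² − 40x − 56. Remainder: 6x − 5.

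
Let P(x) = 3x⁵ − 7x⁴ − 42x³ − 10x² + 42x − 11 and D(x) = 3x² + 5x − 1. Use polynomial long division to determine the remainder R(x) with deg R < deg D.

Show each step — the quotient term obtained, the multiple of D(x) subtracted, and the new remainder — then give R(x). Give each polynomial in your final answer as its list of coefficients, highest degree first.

R = [-4]

Step 1: lead(3x⁵ − 7x⁴ − 42x³ − 10x² + 42x − 11) ÷ lead(D) = 3x⁵ ÷ 3x² = x³. Subtract (x³)·D = 3x⁵ + 5x⁴ − x³. Remainder: −12x⁴ − 41x³ − 10x² + 42x − 11.
Step 2: lead(−12x⁴ − 41x³ − 10x² + 42x − 11) ÷ lead(D) = −12x⁴ ÷ 3x² = −4x². Subtract (−4x²)·D = −12x⁴ − 20x³ + 4x². Remainder: −21x³ − 14x² + 42x − 11.
Step 3: lead(−21x³ − 14x² + 42x − 11) ÷ lead(D) = −21x³ ÷ 3x² = −7x. Subtract (−7x)·D = −21x³ − 35x² + 7x. Remainder: 21x² + 35x − 11.
Step 4: lead(21x² + 35x − 11) ÷ lead(D) = 21x² ÷ 3x² = 7. Subtract (7)·D = 21x² + 35x − 7. Remainder: −4.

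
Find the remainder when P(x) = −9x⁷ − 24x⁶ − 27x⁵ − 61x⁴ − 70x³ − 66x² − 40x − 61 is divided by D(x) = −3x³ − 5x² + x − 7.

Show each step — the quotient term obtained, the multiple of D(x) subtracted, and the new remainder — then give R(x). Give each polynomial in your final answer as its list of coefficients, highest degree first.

R = [3, -6, -5]

Step 1: lead(−9x⁷ − 24x⁶ − 27x⁵ − 61x⁴ − 70x³ − 66x² − 40x − 61) ÷ lead(D) = −9x⁷ ÷ −3x³ = 3x⁴. Subtract (3x⁴)·D = −9x⁷ − 15x⁶ + 3x⁵ − 21x⁴. Remainder: −9x⁶ − 30x⁵ − 40x⁴ − 70x³ − 66x² − 40x − 61.
Step 2: lead(−9x⁶ − 30x⁵ − 40x⁴ − 70x³ − 66x² − 40x − 61) ÷ lead(D) = −9x⁶ ÷ −3x³ = 3x³. Subtract (3x³)·D = −9x⁶ − 15x⁵ + 3x⁴ − 21x³. Remainder: −15x⁵ − 43x⁴ − 49x³ − 66x² − 40x − 61.
Step 3: lead(−15x⁵ − 43x⁴ − 49x³ − 66x² − 40x − 61) ÷ lead(D) = −15x⁵ ÷ −3x³ = 5x². Subtract (5x²)·D = −15x⁵ − 25x⁴ + 5x³ − 35x². Remainder: −18x⁴ − 54x³ − 31x² − 40x − 61.
Step 4: lead(−18x⁴ − 54x³ − 31x² − 40x − 61) ÷ lead(D) = −18x⁴ ÷ −3x³ = 6x. Subtract (6x)·D = −18x⁴ − 30x³ + 6x² − 42x. Remainder: −24x³ − 37x² + 2x − 61.
Step 5: lead(−24x³ − 37x² + 2x − 61) ÷ lead(D) = −24x³ ÷ −3x³ = 8. Subtract (8)·D = −24x³ − 40x² + 8x − 56. Remainder: 3x² − 6x − 5.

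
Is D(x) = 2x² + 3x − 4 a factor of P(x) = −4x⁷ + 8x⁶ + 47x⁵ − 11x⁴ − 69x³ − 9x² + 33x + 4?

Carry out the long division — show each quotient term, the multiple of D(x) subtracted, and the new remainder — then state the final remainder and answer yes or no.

Step 1: lead(−4x⁷ + 8x⁶ + 47x⁵ − 11x⁴ − 69x³ − 9x² + 33x + 4) ÷ lead(D) = −4x⁷ ÷ 2x² = −2x⁵. Subtract (−2x⁵)·D = −4x⁷ − 6x⁶ + 8x⁵. Remainder: 14x⁶ + 39x⁵ − 11x⁴ − 69x³ − 9x² + 33x + 4.
Step 2: lead(14x⁶ + 39x⁵ − 11x⁴ − 69x³ − 9x² + 33x + 4) ÷ lead(D) = 14x⁶ ÷ 2x² = 7x⁴. Subtract (7x⁴)·D = 14x⁶ + 21x⁵ − 28x⁴. Remainder: 18x⁵ + 17x⁴ − 69x³ − 9x² + 33x + 4.
Step 3: lead(18x⁵ + 17x⁴ − 69x³ − 9x² + 33x + 4) ÷ lead(D) = 18x⁵ ÷ 2x² = 9x³. Subtract (9x³)·D = 18x⁵ + 27x⁴ − 36x³. Remainder: −10x⁴ − 33x³ − 9x² + 33x + 4.
Step 4: lead(−10x⁴ − 33x³ − 9x² + 33x + 4) ÷ lead(D) = −10x⁴ ÷ 2x² = −5x². Subtract (−5x²)·D = −10x⁴ − 15x³ + 20x². Remainder: −18x³ − 29x² + 33x + 4.
Step 5: lead(−18x³ − 29x² + 33x + 4) ÷ lead(D) = −18x³ ÷ 2x² = −9x. Subtract (−9x)·D = −18x³ − 27x² + 36x. Remainder: −2x² − 3x + 4.
Step 6: lead(−2x² − 3x + 4) ÷ lead(D) = −2x² ÷ 2x² = −1. Subtract (−1)·D = −2x² − 3x + 4. Remainder: 0.

R(x) = 0, so D(x) is a factor of P(x). yes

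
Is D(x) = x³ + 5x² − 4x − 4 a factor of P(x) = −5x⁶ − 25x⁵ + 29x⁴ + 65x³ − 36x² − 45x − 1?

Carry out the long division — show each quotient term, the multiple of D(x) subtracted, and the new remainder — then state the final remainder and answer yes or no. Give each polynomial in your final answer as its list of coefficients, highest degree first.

R = [-9, -1], so D(x) is not a factor of P(x). no

Step 1: lead(−5x⁶ − 25x⁵ + 29x⁴ + 65x³ − 36x² − 45x − 1) ÷ lead(D) = −5x⁶ ÷ x³ = −5x³. Subtract (−5x³)·D = −5x⁶ − 25x⁵ + 20x⁴ + 20x³. Remainder: 9x⁴ + 45x³ − 36x² − 45x − 1.
Step 2: lead(9x⁴ + 45x³ − 36x² − 45x − 1) ÷ lead(D) = 9x⁴ ÷ x³ = 9x. Subtract (9x)·D = 9x⁴ + 45x³ − 36x² − 36x. Remainder: −9x − 1.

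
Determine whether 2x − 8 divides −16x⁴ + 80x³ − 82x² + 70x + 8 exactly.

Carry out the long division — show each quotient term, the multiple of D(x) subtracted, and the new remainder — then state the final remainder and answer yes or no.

Step 1: lead(−16x⁴ + 80x³ − 82x² + 70x + 8) ÷ lead(D) = −16x⁴ ÷ 2x = −8x³. Subtract (−8x³)·D = −16x⁴ + 64x³. Remainder: 16x³ − 82x² + 70x + 8.
Step 2: lead(16x³ − 82x² + 70x + 8) ÷ lead(D) = 16x³ ÷ 2x = 8x². Subtract (8x²)·D = 16x³ − 64x². Remainder: −18x² + 70x + 8.
Step 3: lead(−18x² + 70x + 8) ÷ lead(D) = −18x² ÷ 2x = −9x. Subtract (−9x)·D = −18x² + 72x. Remainder: −2x + 8.
Step 4: lead(−2x + 8) ÷ lead(D) = −2x ÷ 2x = −1. Subtract (−1)·D = −2x + 8. Remainder: 0.

R(x) = 0, so D(x) is a factor of P(x). yes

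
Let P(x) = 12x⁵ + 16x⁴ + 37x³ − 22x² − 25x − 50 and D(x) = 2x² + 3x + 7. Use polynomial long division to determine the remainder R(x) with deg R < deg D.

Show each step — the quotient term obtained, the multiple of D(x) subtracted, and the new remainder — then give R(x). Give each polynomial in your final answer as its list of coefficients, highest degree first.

Step 1: lead(12x⁵ + 16x⁴ + 37x³ − 22x² − 25x − 50) ÷ lead(D) = 12x⁵ ÷ 2x² = 6x³. Subtract (6x³)·D = 12x⁵ + 18x⁴ + 42x³. Remainder: −2x⁴ − 5x³ − 22x² − 25x − 50.
Step 2: lead(−2x⁴ − 5x³ − 22x² − 25x − 50) ÷ lead(D) = −2x⁴ ÷ 2x² = −x². Subtract (−x²)·D = −2x⁴ − 3x³ − 7x². Remainder: −2x³ − 15x² − 25x − 50.
Step 3: lead(−2x³ − 15x² − 25x − 50) ÷ lead(D) = −2x³ ÷ 2x² = −x. Subtract (−x)·D = −2x³ − 3x² − 7x. Remainder: −12x² − 18x − 50.
Step 4: lead(−12x² − 18x − 50) ÷ lead(D) = −12x² ÷ 2x² = −6. Subtract (−6)·D = −12x² − 18x − 42. Remainder: −8.

R = [-8]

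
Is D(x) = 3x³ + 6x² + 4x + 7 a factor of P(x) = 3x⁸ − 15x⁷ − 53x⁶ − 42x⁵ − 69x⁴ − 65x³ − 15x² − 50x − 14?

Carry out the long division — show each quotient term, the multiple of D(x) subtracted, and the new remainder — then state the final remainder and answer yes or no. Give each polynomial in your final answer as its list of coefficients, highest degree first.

R = [0], so D(x) is a factor of P(x). yes

Step 1: lead(3x⁸ − 15x⁷ − 53x⁶ − 42x⁵ − 69x⁴ − 65x³ − 15x² − 50x − 14) ÷ lead(D) = 3x⁸ ÷ 3x³ = x⁵. Subtract (x⁵)·D = 3x⁸ + 6x⁷ + 4x⁶ + 7x⁵. Remainder: −21x⁷ − 57x⁶ − 49x⁵ − 69x⁴ − 65x³ − 15x² − 50x − 14.
Step 2: lead(−21x⁷ − 57x⁶ − 49x⁵ − 69x⁴ − 65x³ − 15x² − 50x − 14) ÷ lead(D) = −21x⁷ ÷ 3x³ = −7x⁴. Subtract (−7x⁴)·D = −21x⁷ − 42x⁶ − 28x⁵ − 49x⁴. Remainder: −15x⁶ − 21x⁵ − 20x⁴ − 65x³ − 15x² − 50x − 14.
Step 3: lead(−15x⁶ − 21x⁵ − 20x⁴ − 65x³ − 15x² − 50x − 14) ÷ lead(D) = −15x⁶ ÷ 3x³ = −5x³. Subtract (−5x³)·D = −15x⁶ − 30x⁵ − 20x⁴ − 35x³. Remainder: 9x⁵ − 30x³ − 15x² − 50x − 14.
Step 4: lead(9x⁵ − 30x³ − 15x² − 50x − 14) ÷ lead(D) = 9x⁵ ÷ 3x³ = 3x². Subtract (3x²)·D = 9x⁵ + 18x⁴ + 12x³ + 21x². Remainder: −18x⁴ − 42x³ − 36x² − 50x − 14.
Step 5: lead(−18x⁴ − 42x³ − 36x² − 50x − 14) ÷ lead(D) = −18x⁴ ÷ 3x³ = −6x. Subtract (−6x)·D = −18x⁴ − 36x³ − 24x² − 42x. Remainder: −6x³ − 12x² − 8x − 14.
Step 6: lead(−6x³ − 12x² − 8x − 14) ÷ lead(D) = −6x³ ÷ 3x³ = −2. Subtract (−2)·D = −6x³ − 12x² − 8x − 14. Remainder: 0.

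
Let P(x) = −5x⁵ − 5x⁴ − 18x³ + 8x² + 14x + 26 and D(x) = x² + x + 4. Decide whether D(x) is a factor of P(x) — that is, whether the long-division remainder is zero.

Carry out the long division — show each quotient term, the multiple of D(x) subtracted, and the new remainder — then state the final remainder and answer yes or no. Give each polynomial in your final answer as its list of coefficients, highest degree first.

Step 1: lead(−5x⁵ − 5x⁴ − 18x³ + 8x² + 14x + 26) ÷ lead(D) = −5x⁵ ÷ x² = −5x³. Subtract (−5x³)·D = −5x⁵ − 5x⁴ − 20x³. Remainder: 2x³ + 8x² + 14x + 26.
Step 2: lead(2x³ + 8x² + 14x + 26) ÷ lead(D) = 2x³ ÷ x² = 2x. Subtract (2x)·D = 2x³ + 2x² + 8x. Remainder: 6x² + 6x + 26.
Step 3: lead(6x² + 6x + 26) ÷ lead(D) = 6x² ÷ x² = 6. Subtract (6)·D = 6x² + 6x + 24. Remainder: 2.

R = [2], so D(x) is not a factor of P(x). no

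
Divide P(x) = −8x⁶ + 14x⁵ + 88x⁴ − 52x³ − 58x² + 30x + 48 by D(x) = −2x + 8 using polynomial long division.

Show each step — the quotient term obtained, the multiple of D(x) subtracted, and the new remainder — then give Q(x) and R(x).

Step 1: lead(−8x⁶ + 14x⁵ + 88x⁴ − 52x³ − 58x² + 30x + 48) ÷ lead(D) = −8x⁶ ÷ −2x = 4x⁵. Subtract (4x⁵)·D = −8x⁶ + 32x⁵. Remainder: −18x⁵ + 88x⁴ − 52x³ − 58x² + 30x + 48.
Step 2: lead(−18x⁵ + 88x⁴ − 52x³ − 58x² + 30x + 48) ÷ lead(D) = −18x⁵ ÷ −2x = 9x⁴. Subtract (9x⁴)·D = −18x⁵ + 72x⁴. Remainder: 16x⁴ − 52x³ − 58x² + 30x + 48.
Step 3: lead(16x⁴ − 52x³ − 58x² + 30x + 48) ÷ lead(D) = 16x⁴ ÷ −2x = −8x³. Subtract (−8x³)·D = 16x⁴ − 64x³. Remainder: 12x³ − 58x² + 30x + 48.
Step 4: lead(12x³ − 58x² + 30x + 48) ÷ lead(D) = 12x³ ÷ −2x = −6x². Subtract (−6x²)·D = 12x³ − 48x². Remainder: −10x² + 30x + 48.
Step 5: lead(−10x² + 30x + 48) ÷ lead(D) = −10x² ÷ −2x = 5x. Subtract (5x)·D = −10x² + 40x. Remainder: −10x + 48.
Step 6: lead(−10x + 48) ÷ lead(D) = −10x ÷ −2x = 5. Subtract (5)·D = −10x + 40. Remainder: 8.

Q(x) = 4x⁵ + 9x⁴ − 8x³ − 6x² + 5x + 5; R(x) = 8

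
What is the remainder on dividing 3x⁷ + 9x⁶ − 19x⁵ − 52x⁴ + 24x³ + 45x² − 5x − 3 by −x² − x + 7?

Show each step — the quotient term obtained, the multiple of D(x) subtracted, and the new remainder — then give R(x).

Step 1: lead(3x⁷ + 9x⁶ − 19x⁵ − 52x⁴ + 24x³ + 45x² − 5x − 3) ÷ lead(D) = 3x⁷ ÷ −x² = −3x⁵. Subtract (−3x⁵)·D = 3x⁷ + 3x⁶ − 21x⁵. Remainder: 6x⁶ + 2x⁵ − 52x⁴ + 24x³ + 45x² − 5x − 3.
Step 2: lead(6x⁶ + 2x⁵ − 52x⁴ + 24x³ + 45x² − 5x − 3) ÷ lead(D) = 6x⁶ ÷ −x² = −6x⁴. Subtract (−6x⁴)·D = 6x⁶ + 6x⁵ − 42x⁴. Remainder: −4x⁵ − 10x⁴ + 24x³ + 45x² − 5x − 3.
Step 3: lead(−4x⁵ − 10x⁴ + 24x³ + 45x² − 5x − 3) ÷ lead(D) = −4x⁵ ÷ −x² = 4x³. Subtract (4x³)·D = −4x⁵ − 4x⁴ + 28x³. Remainder: −6x⁴ − 4x³ + 45x² − 5x − 3.
Step 4: lead(−6x⁴ − 4x³ + 45x² − 5x − 3) ÷ lead(D) = −6x⁴ ÷ −x² = 6x². Subtract (6x²)·D = −6x⁴ − 6x³ + 42x². Remainder: 2x³ + 3x² − 5x − 3.
Step 5: lead(2x³ + 3x² − 5x − 3) ÷ lead(D) = 2x³ ÷ −x² = −2x. Subtract (−2x)·D = 2x³ + 2x² − 14x. Remainder: x² + 9x − 3.
Step 6: lead(x² + 9x − 3) ÷ lead(D) = x² ÷ −x² = −1. Subtract (−1)·D = x² + x − 7. Remainder: 8x + 4.

R(x) = 8x + 4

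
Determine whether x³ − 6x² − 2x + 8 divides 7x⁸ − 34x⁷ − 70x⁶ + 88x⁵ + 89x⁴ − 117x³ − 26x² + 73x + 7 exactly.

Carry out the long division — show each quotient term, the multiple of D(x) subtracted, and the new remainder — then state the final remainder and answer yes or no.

Step 1: lead(7x⁸ − 34x⁷ − 70x⁶ + 88x⁵ + 89x⁴ − 117x³ − 26x² + 73x + 7) ÷ lead(D) = 7x⁸ ÷ x³ = 7x⁵. Subtract (7x⁵)·D = 7x⁸ − 42x⁷ − 14x⁶ + 56x⁵. Remainder: 8x⁷ − 56x⁶ + 32x⁵ + 89x⁴ − 117x³ − 26x² + 73x + 7.
Step 2: lead(8x⁷ − 56x⁶ + 32x⁵ + 89x⁴ − 117x³ − 26x² + 73x + 7) ÷ lead(D) = 8x⁷ ÷ x³ = 8x⁴. Subtract (8x⁴)·D = 8x⁷ − 48x⁶ − 16x⁵ + 64x⁴. Remainder: −8x⁶ + 48x⁵ + 25x⁴ − 117x³ − 26x² + 73x + 7.
Step 3: lead(−8x⁶ + 48x⁵ + 25x⁴ − 117x³ − 26x² + 73x + 7) ÷ lead(D) = −8x⁶ ÷ x³ = −8x³. Subtract (−8x³)·D = −8x⁶ + 48x⁵ + 16x⁴ − 64x³. Remainder: 9x⁴ − 53x³ − 26x² + 73x + 7.
Step 4: lead(9x⁴ − 53x³ − 26x² + 73x + 7) ÷ lead(D) = 9x⁴ ÷ x³ = 9x. Subtract (9x)·D = 9x⁴ − 54x³ − 18x² + 72x. Remainder: x³ − 8x² + x + 7.
Step 5: lead(x³ − 8x² + x + 7) ÷ lead(D) = x³ ÷ x³ = 1. Subtract (1)·D = x³ − 6x² − 2x + 8. Remainder: −2x² + 3x − 1.

R(x) = −2x² + 3x − 1, so D(x) is not a factor of P(x). no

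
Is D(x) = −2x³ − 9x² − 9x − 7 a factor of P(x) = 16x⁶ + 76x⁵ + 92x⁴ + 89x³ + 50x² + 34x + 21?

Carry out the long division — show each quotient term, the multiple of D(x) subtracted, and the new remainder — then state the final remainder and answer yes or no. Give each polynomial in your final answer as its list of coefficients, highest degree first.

R = [0], so D(x) is a factor of P(x). yes

Step 1: lead(16x⁶ + 76x⁵ + 92x⁴ + 89x³ + 50x² + 34x + 21) ÷ lead(D) = 16x⁶ ÷ −2x³ = −8x³. Subtract (−8x³)·D = 16x⁶ + 72x⁵ + 72x⁴ + 56x³. Remainder: 4x⁵ + 20x⁴ + 33x³ + 50x² + 34x + 21.
Step 2: lead(4x⁵ + 20x⁴ + 33x³ + 50x² + 34x + 21) ÷ lead(D) = 4x⁵ ÷ −2x³ = −2x². Subtract (−2x²)·D = 4x⁵ + 18x⁴ + 18x³ + 14x². Remainder: 2x⁴ + 15x³ + 36x² + 34x + 21.
Step 3: lead(2x⁴ + 15x³ + 36x² + 34x + 21) ÷ lead(D) = 2x⁴ ÷ −2x³ = −x. Subtract (−x)·D = 2x⁴ + 9x³ + 9x² + 7x. Remainder: 6x³ + 27x² + 27x + 21.
Step 4: lead(6x³ + 27x² + 27x + 21) ÷ lead(D) = 6x³ ÷ −2x³ = −3. Subtract (−3)·D = 6x³ + 27x² + 27x + 21. Remainder: 0.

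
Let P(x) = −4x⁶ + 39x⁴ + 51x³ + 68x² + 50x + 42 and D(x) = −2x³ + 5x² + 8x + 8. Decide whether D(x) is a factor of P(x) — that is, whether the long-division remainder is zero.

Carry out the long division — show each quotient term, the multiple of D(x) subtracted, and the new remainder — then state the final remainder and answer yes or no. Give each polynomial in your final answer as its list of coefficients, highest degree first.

Step 1: lead(−4x⁶ + 39x⁴ + 51x³ + 68x² + 50x + 42) ÷ lead(D) = −4x⁶ ÷ −2x³ = 2x³. Subtract (2x³)·D = −4x⁶ + 10x⁵ + 16x⁴ + 16x³. Remainder: −10x⁵ + 23x⁴ + 35x³ + 68x² + 50x + 42.
Step 2: lead(−10x⁵ + 23x⁴ + 35x³ + 68x² + 50x + 42) ÷ lead(D) = −10x⁵ ÷ −2x³ = 5x². Subtract (5x²)·D = −10x⁵ + 25x⁴ + 40x³ + 40x². Remainder: −2x⁴ − 5x³ + 28x² + 50x + 42.
Step 3: lead(−2x⁴ − 5x³ + 28x² + 50x + 42) ÷ lead(D) = −2x⁴ ÷ −2x³ = x. Subtract (x)·D = −2x⁴ + 5x³ + 8x² + 8x. Remainder: −10x³ + 20x² + 42x + 42.
Step 4: lead(−10x³ + 20x² + 42x + 42) ÷ lead(D) = −10x³ ÷ −2x³ = 5. Subtract (5)·D = −10x³ + 25x² + 40x + 40. Remainder: −5x² + 2x + 2.

R = [-5, 2, 2], so D(x) is not a factor of P(x). no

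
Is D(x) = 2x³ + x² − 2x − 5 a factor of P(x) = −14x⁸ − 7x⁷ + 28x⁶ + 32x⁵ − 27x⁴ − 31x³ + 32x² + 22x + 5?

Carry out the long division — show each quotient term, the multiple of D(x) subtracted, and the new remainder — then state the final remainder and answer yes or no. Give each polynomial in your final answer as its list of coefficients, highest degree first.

R = [0], so D(x) is a factor of P(x). yes

Step 1: lead(−14x⁸ − 7x⁷ + 28x⁶ + 32x⁵ − 27x⁴ − 31x³ + 32x² + 22x + 5) ÷ lead(D) = −14x⁸ ÷ 2x³ = −7x⁵. Subtract (−7x⁵)·D = −14x⁸ − 7x⁷ + 14x⁶ + 35x⁵. Remainder: 14x⁶ − 3x⁵ − 27x⁴ − 31x³ + 32x² + 22x + 5.
Step 2: lead(14x⁶ − 3x⁵ − 27x⁴ − 31x³ + 32x² + 22x + 5) ÷ lead(D) = 14x⁶ ÷ 2x³ = 7x³. Subtract (7x³)·D = 14x⁶ + 7x⁵ − 14x⁴ − 35x³. Remainder: −10x⁵ − 13x⁴ + 4x³ + 32x² + 22x + 5.
Step 3: lead(−10x⁵ − 13x⁴ + 4x³ + 32x² + 22x + 5) ÷ lead(D) = −10x⁵ ÷ 2x³ = −5x². Subtract (−5x²)·D = −10x⁵ − 5x⁴ + 10x³ + 25x². Remainder: −8x⁴ − 6x³ + 7x² + 22x + 5.
Step 4: lead(−8x⁴ − 6x³ + 7x² + 22x + 5) ÷ lead(D) = −8x⁴ ÷ 2x³ = −4x. Subtract (−4x)·D = −8x⁴ − 4x³ + 8x² + 20x. Remainder: −2x³ − x² + 2x + 5.
Step 5: lead(−2x³ − x² + 2x + 5) ÷ lead(D) = −2x³ ÷ 2x³ = −1. Subtract (−1)·D = −2x³ − x² + 2x + 5. Remainder: 0.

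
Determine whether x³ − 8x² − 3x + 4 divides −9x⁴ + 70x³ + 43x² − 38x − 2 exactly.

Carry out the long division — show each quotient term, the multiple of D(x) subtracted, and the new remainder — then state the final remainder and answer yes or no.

Step 1: lead(−9x⁴ + 70x³ + 43x² − 38x − 2) ÷ lead(D) = −9x⁴ ÷ x³ = −9x. Subtract (−9x)·D = −9x⁴ + 72x³ + 27x² − 36x. Remainder: −2x³ + 16x² − 2x − 2.
Step 2: lead(−2x³ + 16x² − 2x − 2) ÷ lead(D) = −2x³ ÷ x³ = −2. Subtract (−2)·D = −2x³ + 16x² + 6x − 8. Remainder: −8x + 6.

R(x) = −8x + 6, so D(x) is not a factor of P(x). no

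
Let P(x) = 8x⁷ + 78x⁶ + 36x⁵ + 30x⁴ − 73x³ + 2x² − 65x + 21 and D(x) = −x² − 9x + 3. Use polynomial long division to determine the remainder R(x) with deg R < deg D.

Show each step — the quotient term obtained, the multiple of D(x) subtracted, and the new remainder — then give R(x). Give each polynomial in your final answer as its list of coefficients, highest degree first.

Step 1: lead(8x⁷ + 78x⁶ + 36x⁵ + 30x⁴ − 73x³ + 2x² − 65x + 21) ÷ lead(D) = 8x⁷ ÷ −x² = −8x⁵. Subtract (−8x⁵)·D = 8x⁷ + 72x⁶ − 24x⁵. Remainder: 6x⁶ + 60x⁵ + 30x⁴ − 73x³ + 2x² − 65x + 21.
Step 2: lead(6x⁶ + 60x⁵ + 30x⁴ − 73x³ + 2x² − 65x + 21) ÷ lead(D) = 6x⁶ ÷ −x² = −6x⁴. Subtract (−6x⁴)·D = 6x⁶ + 54x⁵ − 18x⁴. Remainder: 6x⁵ + 48x⁴ − 73x³ + 2x² − 65x + 21.
Step 3: lead(6x⁵ + 48x⁴ − 73x³ + 2x² − 65x + 21) ÷ lead(D) = 6x⁵ ÷ −x² = −6x³. Subtract (−6x³)·D = 6x⁵ + 54x⁴ − 18x³. Remainder: −6x⁴ − 55x³ + 2x² − 65x + 21.
Step 4: lead(−6x⁴ − 55x³ + 2x² − 65x + 21) ÷ lead(D) = −6x⁴ ÷ −x² = 6x². Subtract (6x²)·D = −6x⁴ − 54x³ + 18x². Remainder: −x³ − 16x² − 65x + 21.
Step 5: lead(−x³ − 16x² − 65x + 21) ÷ lead(D) = −x³ ÷ −x² = x. Subtract (x)·D = −x³ − 9x² + 3x. Remainder: −7x² − 68x + 21.
Step 6: lead(−7x² − 68x + 21) ÷ lead(D) = −7x² ÷ −x² = 7. Subtract (7)·D = −7x² − 63x + 21. Remainder: −5x.

R = [-5, 0]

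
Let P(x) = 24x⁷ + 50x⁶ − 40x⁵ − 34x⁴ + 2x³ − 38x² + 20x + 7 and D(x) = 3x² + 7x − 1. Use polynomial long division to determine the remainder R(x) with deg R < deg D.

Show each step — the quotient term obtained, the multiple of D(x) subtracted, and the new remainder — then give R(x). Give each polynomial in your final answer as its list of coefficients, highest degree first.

R = [9]

Step 1: lead(24x⁷ + 50x⁶ − 40x⁵ − 34x⁴ + 2x³ − 38x² + 20x + 7) ÷ lead(D) = 24x⁷ ÷ 3x² = 8x⁵. Subtract (8x⁵)·D = 24x⁷ + 56x⁶ − 8x⁵. Remainder: −6x⁶ − 32x⁵ − 34x⁴ + 2x³ − 38x² + 20x + 7.
Step 2: lead(−6x⁶ − 32x⁵ − 34x⁴ + 2x³ − 38x² + 20x + 7) ÷ lead(D) = −6x⁶ ÷ 3x² = −2x⁴. Subtract (−2x⁴)·D = −6x⁶ − 14x⁵ + 2x⁴. Remainder: −18x⁵ − 36x⁴ + 2x³ − 38x² + 20x + 7.
Step 3: lead(−18x⁵ − 36x⁴ + 2x³ − 38x² + 20x + 7) ÷ lead(D) = −18x⁵ ÷ 3x² = −6x³. Subtract (−6x³)·D = −18x⁵ − 42x⁴ + 6x³. Remainder: 6x⁴ − 4x³ − 38x² + 20x + 7.
Step 4: lead(6x⁴ − 4x³ − 38x² + 20x + 7) ÷ lead(D) = 6x⁴ ÷ 3x² = 2x². Subtract (2x²)·D = 6x⁴ + 14x³ − 2x². Remainder: −18x³ − 36x² + 20x + 7.
Step 5: lead(−18x³ − 36x² + 20x + 7) ÷ lead(D) = −18x³ ÷ 3x² = −6x. Subtract (−6x)·D = −18x³ − 42x² + 6x. Remainder: 6x² + 14x + 7.
Step 6: lead(6x² + 14x + 7) ÷ lead(D) = 6x² ÷ 3x² = 2. Subtract (2)·D = 6x² + 14x − 2. Remainder: 9.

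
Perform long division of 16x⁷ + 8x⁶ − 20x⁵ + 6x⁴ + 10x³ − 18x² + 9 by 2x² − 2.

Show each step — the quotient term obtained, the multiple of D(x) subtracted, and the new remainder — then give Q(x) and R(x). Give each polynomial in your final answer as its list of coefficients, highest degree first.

Step 1: lead(16x⁷ + 8x⁶ − 20x⁵ + 6x⁴ + 10x³ − 18x² + 9) ÷ lead(D) = 16x⁷ ÷ 2x² = 8x⁵. Subtract (8x⁵)·D = 16x⁷ − 16x⁵. Remainder: 8x⁶ − 4x⁵ + 6x⁴ + 10x³ − 18x² + 9.
Step 2: lead(8x⁶ − 4x⁵ + 6x⁴ + 10x³ − 18x² + 9) ÷ lead(D) = 8x⁶ ÷ 2x² = 4x⁴. Subtract (4x⁴)·D = 8x⁶ − 8x⁴. Remainder: −4x⁵ + 14x⁴ + 10x³ − 18x² + 9.
Step 3: lead(−4x⁵ + 14x⁴ + 10x³ − 18x² + 9) ÷ lead(D) = −4x⁵ ÷ 2x² = −2x³. Subtract (−2x³)·D = −4x⁵ + 4x³. Remainder: 14x⁴ + 6x³ − 18x² + 9.
Step 4: lead(14x⁴ + 6x³ − 18x² + 9) ÷ lead(D) = 14x⁴ ÷ 2x² = 7x². Subtract (7x²)·D = 14x⁴ − 14x². Remainder: 6x³ − 4x² + 9.
Step 5: lead(6x³ − 4x² + 9) ÷ lead(D) = 6x³ ÷ 2x² = 3x. Subtract (3x)·D = 6x³ − 6x. Remainder: −4x² + 6x + 9.
Step 6: lead(−4x² + 6x + 9) ÷ lead(D) = −4x² ÷ 2x² = −2. Subtract (−2)·D = −4x² + 4. Remainder: 6x + 5.

Q = [8, 4, -2, 7, 3, -2]; R = [6, 5]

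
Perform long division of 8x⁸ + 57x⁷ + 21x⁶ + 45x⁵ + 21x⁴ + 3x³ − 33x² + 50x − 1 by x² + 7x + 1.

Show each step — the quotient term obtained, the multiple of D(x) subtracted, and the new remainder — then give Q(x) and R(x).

Step 1: lead(8x⁸ + 57x⁷ + 21x⁶ + 45x⁵ + 21x⁴ + 3x³ − 33x² + 50x − 1) ÷ lead(D) = 8x⁸ ÷ x² = 8x⁶. Subtract (8x⁶)·D = 8x⁸ + 56x⁷ + 8x⁶. Remainder: x⁷ + 13x⁶ + 45x⁵ + 21x⁴ + 3x³ − 33x² + 50x − 1.
Step 2: lead(x⁷ + 13x⁶ + 45x⁵ + 21x⁴ + 3x³ − 33x² + 50x − 1) ÷ lead(D) = x⁷ ÷ x² = x⁵. Subtract (x⁵)·D = x⁷ + 7x⁶ + x⁵. Remainder: 6x⁶ + 44x⁵ + 21x⁴ + 3x³ − 33x² + 50x − 1.
Step 3: lead(6x⁶ + 44x⁵ + 21x⁴ + 3x³ − 33x² + 50x − 1) ÷ lead(D) = 6x⁶ ÷ x² = 6x⁴. Subtract (6x⁴)·D = 6x⁶ + 42x⁵ + 6x⁴. Remainder: 2x⁵ + 15x⁴ + 3x³ − 33x² + 50x − 1.
Step 4: lead(2x⁵ + 15x⁴ + 3x³ − 33x² + 50x − 1) ÷ lead(D) = 2x⁵ ÷ x² = 2x³. Subtract (2x³)·D = 2x⁵ + 14x⁴ + 2x³. Remainder: x⁴ + x³ − 33x² + 50x − 1.
Step 5: lead(x⁴ + x³ − 33x² + 50x − 1) ÷ lead(D) = x⁴ ÷ x² = x². Subtract (x²)·D = x⁴ + 7x³ + x². Remainder: −6x³ − 34x² + 50x − 1.
Step 6: lead(−6x³ − 34x² + 50x − 1) ÷ lead(D) = −6x³ ÷ x² = −6x. Subtract (−6x)·D = −6x³ − 42x² − 6x. Remainder: 8x² + 56x − 1.
Step 7: lead(8x² + 56x − 1) ÷ lead(D) = 8x² ÷ x² = 8. Subtract (8)·D = 8x² + 56x + 8. Remainder: −9.

Q(x) = 8x⁶ + x⁵ + 6x⁴ + 2x³ + x² − 6x + 8; R(x) = −9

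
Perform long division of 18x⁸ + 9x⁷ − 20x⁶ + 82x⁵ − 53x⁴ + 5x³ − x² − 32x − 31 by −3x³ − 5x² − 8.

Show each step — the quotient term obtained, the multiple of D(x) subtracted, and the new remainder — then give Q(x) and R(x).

Step 1: lead(18x⁸ + 9x⁷ − 20x⁶ + 82x⁵ − 53x⁴ + 5x³ − x² − 32x − 31) ÷ lead(D) = 18x⁸ ÷ −3x³ = −6x⁵. Subtract (−6x⁵)·D = 18x⁸ + 30x⁷ + 48x⁵. Remainder: −21x⁷ − 20x⁶ + 34x⁵ − 53x⁴ + 5x³ − x² − 32x − 31.
Step 2: lead(−21x⁷ − 20x⁶ + 34x⁵ − 53x⁴ + 5x³ − x² − 32x − 31) ÷ lead(D) = −21x⁷ ÷ −3x³ = 7x⁴. Subtract (7x⁴)·D = −21x⁷ − 35x⁶ − 56x⁴. Remainder: 15x⁶ + 34x⁵ + 3x⁴ + 5x³ − x² − 32x − 31.
Step 3: lead(15x⁶ + 34x⁵ + 3x⁴ + 5x³ − x² − 32x − 31) ÷ lead(D) = 15x⁶ ÷ −3x³ = −5x³. Subtract (−5x³)·D = 15x⁶ + 25x⁵ + 40x³. Remainder: 9x⁵ + 3x⁴ − 35x³ − x² − 32x − 31.
Step 4: lead(9x⁵ + 3x⁴ − 35x³ − x² − 32x − 31) ÷ lead(D) = 9x⁵ ÷ −3x³ = −3x². Subtract (−3x²)·D = 9x⁵ + 15x⁴ + 24x². Remainder: −12x⁴ − 35x³ − 25x² − 32x − 31.
Step 5: lead(−12x⁴ − 35x³ − 25x² − 32x − 31) ÷ lead(D) = −12x⁴ ÷ −3x³ = 4x. Subtract (4x)·D = −12x⁴ − 20x³ − 32x. Remainder: −15x³ − 25x² − 31.
Step 6: lead(−15x³ − 25x² − 31) ÷ lead(D) = −15x³ ÷ −3x³ = 5. Subtract (5)·D = −15x³ − 25x² − 40. Remainder: 9.

Q(x) = −6x⁵ + 7x⁴ − 5x³ − 3x² + 4x + 5; R(x) = 9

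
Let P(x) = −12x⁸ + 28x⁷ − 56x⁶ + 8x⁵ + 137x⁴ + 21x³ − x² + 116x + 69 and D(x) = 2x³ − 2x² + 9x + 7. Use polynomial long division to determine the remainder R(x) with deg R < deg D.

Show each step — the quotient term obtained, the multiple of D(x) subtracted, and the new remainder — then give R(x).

Step 1: lead(−12x⁸ + 28x⁷ − 56x⁶ + 8x⁵ + 137x⁴ + 21x³ − x² + 116x + 69) ÷ lead(D) = −12x⁸ ÷ 2x³ = −6x⁵. Subtract (−6x⁵)·D = −12x⁸ + 12x⁷ − 54x⁶ − 42x⁵. Remainder: 16x⁷ − 2x⁶ + 50x⁵ + 137x⁴ + 21x³ − x² + 116x + 69.
Step 2: lead(16x⁷ − 2x⁶ + 50x⁵ + 137x⁴ + 21x³ − x² + 116x + 69) ÷ lead(D) = 16x⁷ ÷ 2x³ = 8x⁴. Subtract (8x⁴)·D = 16x⁷ − 16x⁶ + 72x⁵ + 56x⁴. Remainder: 14x⁶ − 22x⁵ + 81x⁴ + 21x³ − x² + 116x + 69.
Step 3: lead(14x⁶ − 22x⁵ + 81x⁴ + 21x³ − x² + 116x + 69) ÷ lead(D) = 14x⁶ ÷ 2x³ = 7x³. Subtract (7x³)·D = 14x⁶ − 14x⁵ + 63x⁴ + 49x³. Remainder: −8x⁵ + 18x⁴ − 28x³ − x² + 116x + 69.
Step 4: lead(−8x⁵ + 18x⁴ − 28x³ − x² + 116x + 69) ÷ lead(D) = −8x⁵ ÷ 2x³ = −4x². Subtract (−4x²)·D = −8x⁵ + 8x⁴ − 36x³ − 28x². Remainder: 10x⁴ + 8x³ + 27x² + 116x + 69.
Step 5: lead(10x⁴ + 8x³ + 27x² + 116x + 69) ÷ lead(D) = 10x⁴ ÷ 2x³ = 5x. Subtract (5x)·D = 10x⁴ − 10x³ + 45x² + 35x. Remainder: 18x³ − 18x² + 81x + 69.
Step 6: lead(18x³ − 18x² + 81x + 69) ÷ lead(D) = 18x³ ÷ 2x³ = 9. Subtract (9)·D = 18x³ − 18x² + 81x + 63. Remainder: 6.

R(x) = 6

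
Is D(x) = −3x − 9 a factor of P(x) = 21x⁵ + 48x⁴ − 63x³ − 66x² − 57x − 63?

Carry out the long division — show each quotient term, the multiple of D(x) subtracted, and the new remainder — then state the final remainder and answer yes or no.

R(x) = 0, so D(x) is a factor of P(x). yes

Step 1: lead(21x⁵ + 48x⁴ − 63x³ − 66x² − 57x − 63) ÷ lead(D) = 21x⁵ ÷ −3x = −7x⁴. Subtract (−7x⁴)·D = 21x⁵ + 63x⁴. Remainder: −15x⁴ − 63x³ − 66x² − 57x − 63.
Step 2: lead(−15x⁴ − 63x³ − 66x² − 57x − 63) ÷ lead(D) = −15x⁴ ÷ −3x = 5x³. Subtract (5x³)·D = −15x⁴ − 45x³. Remainder: −18x³ − 66x² − 57x − 63.
Step 3: lead(−18x³ − 66x² − 57x − 63) ÷ lead(D) = −18x³ ÷ −3x = 6x². Subtract (6x²)·D = −18x³ − 54x². Remainder: −12x² − 57x − 63.
Step 4: lead(−12x² − 57x − 63) ÷ lead(D) = −12x² ÷ −3x = 4x. Subtract (4x)·D = −12x² − 36x. Remainder: −21x − 63.
Step 5: lead(−21x − 63) ÷ lead(D) = −21x ÷ −3x = 7. Subtract (7)·D = −21x − 63. Remainder: 0.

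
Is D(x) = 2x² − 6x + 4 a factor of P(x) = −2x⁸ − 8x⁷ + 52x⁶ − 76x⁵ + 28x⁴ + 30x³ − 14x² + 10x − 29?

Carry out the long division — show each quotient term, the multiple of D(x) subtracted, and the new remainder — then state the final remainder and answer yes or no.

R(x) = −8x − 1, so D(x) is not a factor of P(x). no

Step 1: lead(−2x⁸ − 8x⁷ + 52x⁶ − 76x⁵ + 28x⁴ + 30x³ − 14x² + 10x − 29) ÷ lead(D) = −2x⁸ ÷ 2x² = −x⁶. Subtract (−x⁶)·D = −2x⁸ + 6x⁷ − 4x⁶. Remainder: −14x⁷ + 56x⁶ − 76x⁵ + 28x⁴ + 30x³ − 14x² + 10x − 29.
Step 2: lead(−14x⁷ + 56x⁶ − 76x⁵ + 28x⁴ + 30x³ − 14x² + 10x − 29) ÷ lead(D) = −14x⁷ ÷ 2x² = −7x⁵. Subtract (−7x⁵)·D = −14x⁷ + 42x⁶ − 28x⁵. Remainder: 14x⁶ − 48x⁵ + 28x⁴ + 30x³ − 14x² + 10x − 29.
Step 3: lead(14x⁶ − 48x⁵ + 28x⁴ + 30x³ − 14x² + 10x − 29) ÷ lead(D) = 14x⁶ ÷ 2x² = 7x⁴. Subtract (7x⁴)·D = 14x⁶ − 42x⁵ + 28x⁴. Remainder: −6x⁵ + 30x³ − 14x² + 10x − 29.
Step 4: lead(−6x⁵ + 30x³ − 14x² + 10x − 29) ÷ lead(D) = −6x⁵ ÷ 2x² = −3x³. Subtract (−3x³)·D = −6x⁵ + 18x⁴ − 12x³. Remainder: −18x⁴ + 42x³ − 14x² + 10x − 29.
Step 5: lead(−18x⁴ + 42x³ − 14x² + 10x − 29) ÷ lead(D) = −18x⁴ ÷ 2x² = −9x². Subtract (−9x²)·D = −18x⁴ + 54x³ − 36x². Remainder: −12x³ + 22x² + 10x − 29.
Step 6: lead(−12x³ + 22x² + 10x − 29) ÷ lead(D) = −12x³ ÷ 2x² = −6x. Subtract (−6x)·D = −12x³ + 36x² − 24x. Remainder: −14x² + 34x − 29.
Step 7: lead(−14x² + 34x − 29) ÷ lead(D) = −14x² ÷ 2x² = −7. Subtract (−7)·D = −14x² + 42x − 28. Remainder: −8x − 1.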